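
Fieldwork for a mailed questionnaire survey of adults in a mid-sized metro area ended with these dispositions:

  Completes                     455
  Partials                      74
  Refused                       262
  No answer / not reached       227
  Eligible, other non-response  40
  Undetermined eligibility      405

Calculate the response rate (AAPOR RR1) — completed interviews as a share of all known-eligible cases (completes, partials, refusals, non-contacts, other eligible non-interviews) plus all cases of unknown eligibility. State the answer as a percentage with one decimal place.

31.1%

Numerator: 455
Base: 455 + 74 + 262 + 227 + 40 + 405 = 1463
RR1 = 455 / 1463 = 0.3110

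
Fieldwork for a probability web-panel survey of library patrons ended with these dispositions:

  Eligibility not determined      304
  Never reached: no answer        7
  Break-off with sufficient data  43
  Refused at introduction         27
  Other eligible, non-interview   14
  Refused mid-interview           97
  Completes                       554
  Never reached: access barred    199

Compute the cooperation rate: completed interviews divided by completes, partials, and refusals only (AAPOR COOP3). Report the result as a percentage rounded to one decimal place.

76.8%

Refused = 27 + 97 = 124
No contact after all attempts = 7 + 199 = 206
Numerator: 554
Base: 554 + 43 + 124 = 721
COOP3 = 554 / 721 = 0.7684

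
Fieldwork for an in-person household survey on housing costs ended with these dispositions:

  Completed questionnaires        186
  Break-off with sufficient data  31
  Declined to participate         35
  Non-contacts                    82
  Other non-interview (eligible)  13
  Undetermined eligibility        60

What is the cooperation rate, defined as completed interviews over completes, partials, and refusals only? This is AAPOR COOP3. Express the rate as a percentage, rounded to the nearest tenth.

73.8%

Top: 186
Denominator: 186 + 31 + 35 = 252
COOP3 = 186 / 252 = 0.7381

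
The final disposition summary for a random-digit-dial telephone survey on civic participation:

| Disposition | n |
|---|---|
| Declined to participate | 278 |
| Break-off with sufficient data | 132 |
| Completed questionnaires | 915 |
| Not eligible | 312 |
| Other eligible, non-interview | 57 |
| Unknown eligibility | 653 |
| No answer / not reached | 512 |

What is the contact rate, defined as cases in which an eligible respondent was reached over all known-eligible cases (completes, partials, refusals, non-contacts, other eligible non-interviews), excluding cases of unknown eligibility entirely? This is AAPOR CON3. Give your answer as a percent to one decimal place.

Num: 915 + 132 + 278 + 57 = 1382
Base: 915 + 132 + 278 + 512 + 57 = 1894
CON3 = 1382 / 1894 = 0.7297

73.0%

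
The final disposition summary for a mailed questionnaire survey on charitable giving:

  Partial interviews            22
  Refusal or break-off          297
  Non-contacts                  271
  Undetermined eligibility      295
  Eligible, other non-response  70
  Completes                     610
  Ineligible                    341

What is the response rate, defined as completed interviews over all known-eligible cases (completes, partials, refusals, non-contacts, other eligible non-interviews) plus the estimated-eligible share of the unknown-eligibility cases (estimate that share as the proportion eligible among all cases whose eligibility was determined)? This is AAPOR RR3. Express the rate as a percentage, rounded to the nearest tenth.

Num = 610
Known eligible = 610 + 22 + 297 + 271 + 70 = 1270
e = 1270 / (1270 + 341) = 1270 / 1611 = 0.7883
Estimated eligible among unknowns = 0.7883 × 295 = 232.55
Base = 1270 + 232.55 = 1502.55
RR3 = 610 / 1502.55 = 0.4060

40.6%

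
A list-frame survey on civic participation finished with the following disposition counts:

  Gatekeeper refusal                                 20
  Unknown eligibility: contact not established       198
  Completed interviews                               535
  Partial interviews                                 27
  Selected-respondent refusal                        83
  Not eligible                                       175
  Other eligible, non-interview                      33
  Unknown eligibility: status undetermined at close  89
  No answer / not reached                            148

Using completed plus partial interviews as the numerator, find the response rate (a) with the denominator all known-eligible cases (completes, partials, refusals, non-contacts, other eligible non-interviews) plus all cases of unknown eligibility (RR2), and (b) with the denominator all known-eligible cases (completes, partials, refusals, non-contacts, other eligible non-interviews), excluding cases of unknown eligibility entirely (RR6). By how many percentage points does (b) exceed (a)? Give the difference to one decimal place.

16.8

Refused = 20 + 83 = 103
Unknown eligibility = 198 + 89 = 287
Numerator → 535 + 27 = 562
Denom → 535 + 27 + 103 + 148 + 33 + 287 = 1133
RR2 = 562 / 1133 = 0.4960
Denom → 535 + 27 + 103 + 148 + 33 = 846
RR6 = 562 / 846 = 0.6643
Difference = 66.43 − 49.60 = 16.83 percentage points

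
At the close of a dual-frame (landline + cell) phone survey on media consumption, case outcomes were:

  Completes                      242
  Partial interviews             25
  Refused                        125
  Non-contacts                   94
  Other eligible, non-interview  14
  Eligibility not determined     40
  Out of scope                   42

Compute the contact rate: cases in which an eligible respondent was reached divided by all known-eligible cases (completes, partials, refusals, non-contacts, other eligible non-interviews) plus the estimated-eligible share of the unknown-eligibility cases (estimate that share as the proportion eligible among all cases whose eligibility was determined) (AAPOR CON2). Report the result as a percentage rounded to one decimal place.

Numerator → 242 + 25 + 125 + 14 = 406
Determined eligible → 242 + 25 + 125 + 94 + 14 = 500
e = 500 / (500 + 42) = 500 / 542 = 0.9225
e × U → 0.9225 × 40 = 36.90
Base → 500 + 36.90 = 536.90
CON2 = 406 / 536.90 = 0.7562

75.6%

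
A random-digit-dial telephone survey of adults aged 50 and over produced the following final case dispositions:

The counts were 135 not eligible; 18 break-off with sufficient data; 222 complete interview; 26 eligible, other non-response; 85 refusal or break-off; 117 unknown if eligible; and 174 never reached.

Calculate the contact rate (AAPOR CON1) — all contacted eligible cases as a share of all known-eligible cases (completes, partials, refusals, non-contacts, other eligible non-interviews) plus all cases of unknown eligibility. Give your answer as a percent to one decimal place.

54.7%

Top → 222 + 18 + 85 + 26 = 351
Denominator → 222 + 18 + 85 + 174 + 26 + 117 = 642
CON1 = 351 / 642 = 0.5467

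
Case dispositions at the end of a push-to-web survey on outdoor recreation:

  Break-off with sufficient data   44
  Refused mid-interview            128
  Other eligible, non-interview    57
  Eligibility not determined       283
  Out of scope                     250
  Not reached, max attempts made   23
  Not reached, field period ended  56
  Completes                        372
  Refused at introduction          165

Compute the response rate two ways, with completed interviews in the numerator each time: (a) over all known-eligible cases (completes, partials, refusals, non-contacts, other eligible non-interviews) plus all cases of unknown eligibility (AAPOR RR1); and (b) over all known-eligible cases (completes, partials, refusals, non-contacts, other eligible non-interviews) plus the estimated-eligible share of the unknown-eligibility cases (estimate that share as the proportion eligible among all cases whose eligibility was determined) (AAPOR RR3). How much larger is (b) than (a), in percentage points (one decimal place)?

2.0

Refusals = 165 + 128 = 293
No answer / not reached = 56 + 23 = 79
Num = 372
Denom = 372 + 44 + 293 + 79 + 57 + 283 = 1128
RR1 = 372 / 1128 = 0.3298
Eligible (known) = 372 + 44 + 293 + 79 + 57 = 845
e = 845 / (845 + 250) = 845 / 1095 = 0.7717
Estimated eligible among unknowns = 0.7717 × 283 = 218.39
Denom = 845 + 218.39 = 1063.39
RR3 = 372 / 1063.39 = 0.3498
Difference = 34.98 − 32.98 = 2.00 percentage points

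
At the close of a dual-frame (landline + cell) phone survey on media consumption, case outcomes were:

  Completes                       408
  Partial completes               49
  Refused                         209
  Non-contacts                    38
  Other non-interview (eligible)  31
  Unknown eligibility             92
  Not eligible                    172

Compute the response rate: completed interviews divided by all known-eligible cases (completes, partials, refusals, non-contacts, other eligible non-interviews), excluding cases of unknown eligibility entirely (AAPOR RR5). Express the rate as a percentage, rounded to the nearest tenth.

55.5%

Numerator → 408
Denominator → 408 + 49 + 209 + 38 + 31 = 735
RR5 = 408 / 735 = 0.5551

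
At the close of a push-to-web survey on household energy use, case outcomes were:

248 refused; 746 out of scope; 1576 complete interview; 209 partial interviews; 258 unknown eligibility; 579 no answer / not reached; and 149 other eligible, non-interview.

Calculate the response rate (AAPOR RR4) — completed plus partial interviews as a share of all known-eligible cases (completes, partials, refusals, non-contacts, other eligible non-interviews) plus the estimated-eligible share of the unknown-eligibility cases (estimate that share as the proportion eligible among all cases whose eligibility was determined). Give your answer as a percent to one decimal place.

60.2%

Numerator = 1576 + 209 = 1785
Known eligible = 1576 + 209 + 248 + 579 + 149 = 2761
e = 2761 / (2761 + 746) = 2761 / 3507 = 0.7873
e × U = 0.7873 × 258 = 203.12
Denominator = 2761 + 203.12 = 2964.12
RR4 = 1785 / 2964.12 = 0.6022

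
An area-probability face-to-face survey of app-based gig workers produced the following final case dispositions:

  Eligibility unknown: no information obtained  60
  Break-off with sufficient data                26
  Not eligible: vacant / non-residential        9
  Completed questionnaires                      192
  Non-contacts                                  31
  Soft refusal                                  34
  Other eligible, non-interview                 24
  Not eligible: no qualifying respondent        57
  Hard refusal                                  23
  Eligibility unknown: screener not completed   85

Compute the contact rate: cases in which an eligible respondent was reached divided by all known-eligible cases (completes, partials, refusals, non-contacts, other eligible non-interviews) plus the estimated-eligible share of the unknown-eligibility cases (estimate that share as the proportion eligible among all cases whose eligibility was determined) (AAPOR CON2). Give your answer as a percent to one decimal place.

66.3%

Refusals = 23 + 34 = 57
Unknown eligibility = 85 + 60 = 145
Screened out, ineligible = 57 + 9 = 66
Num → 192 + 26 + 57 + 24 = 299
Eligible (known) → 192 + 26 + 57 + 31 + 24 = 330
e = 330 / (330 + 66) = 330 / 396 = 0.8333
e × U → 0.8333 × 145 = 120.83
Denom → 330 + 120.83 = 450.83
CON2 = 299 / 450.83 = 0.6632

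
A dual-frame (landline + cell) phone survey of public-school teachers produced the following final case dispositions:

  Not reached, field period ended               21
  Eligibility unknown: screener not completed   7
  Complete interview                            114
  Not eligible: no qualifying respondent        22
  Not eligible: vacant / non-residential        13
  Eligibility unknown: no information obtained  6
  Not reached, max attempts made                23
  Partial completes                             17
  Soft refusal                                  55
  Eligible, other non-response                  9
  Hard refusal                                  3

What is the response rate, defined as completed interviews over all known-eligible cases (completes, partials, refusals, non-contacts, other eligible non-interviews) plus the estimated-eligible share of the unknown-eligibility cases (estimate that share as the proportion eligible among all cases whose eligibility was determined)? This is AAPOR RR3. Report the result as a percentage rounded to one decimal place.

45.0%

Refusals = 3 + 55 = 58
No contact after all attempts = 21 + 23 = 44
Undetermined eligibility = 7 + 6 = 13
Out of scope = 22 + 13 = 35
Numerator = 114
Known eligible = 114 + 17 + 58 + 44 + 9 = 242
e = 242 / (242 + 35) = 242 / 277 = 0.8736
Estimated eligible among unknowns = 0.8736 × 13 = 11.36
Base = 242 + 11.36 = 253.36
RR3 = 114 / 253.36 = 0.4500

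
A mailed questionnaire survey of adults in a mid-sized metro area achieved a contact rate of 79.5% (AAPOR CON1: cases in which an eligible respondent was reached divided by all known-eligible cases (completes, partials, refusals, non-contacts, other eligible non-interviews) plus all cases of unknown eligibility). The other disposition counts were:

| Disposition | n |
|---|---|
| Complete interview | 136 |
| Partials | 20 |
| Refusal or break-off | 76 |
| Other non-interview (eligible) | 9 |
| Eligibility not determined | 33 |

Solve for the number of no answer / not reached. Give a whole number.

Numerator: 136 + 20 + 76 + 9 = 241
CON1 = 241 / D = 0.795
D = 241 / 0.795 = 303.1
Other denominator terms total 274
no answer / not reached = 303.1 − 274 ≈ 29

29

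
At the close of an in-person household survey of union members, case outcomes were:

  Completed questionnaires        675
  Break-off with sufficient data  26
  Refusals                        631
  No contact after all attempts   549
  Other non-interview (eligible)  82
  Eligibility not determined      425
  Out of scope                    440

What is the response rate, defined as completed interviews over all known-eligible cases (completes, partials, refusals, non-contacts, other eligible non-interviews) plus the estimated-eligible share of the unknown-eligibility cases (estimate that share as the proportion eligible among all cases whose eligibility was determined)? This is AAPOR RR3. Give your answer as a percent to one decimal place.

Top → 675
Determined eligible → 675 + 26 + 631 + 549 + 82 = 1963
e = 1963 / (1963 + 440) = 1963 / 2403 = 0.8169
e × U → 0.8169 × 425 = 347.18
Base → 1963 + 347.18 = 2310.18
RR3 = 675 / 2310.18 = 0.2922

29.2%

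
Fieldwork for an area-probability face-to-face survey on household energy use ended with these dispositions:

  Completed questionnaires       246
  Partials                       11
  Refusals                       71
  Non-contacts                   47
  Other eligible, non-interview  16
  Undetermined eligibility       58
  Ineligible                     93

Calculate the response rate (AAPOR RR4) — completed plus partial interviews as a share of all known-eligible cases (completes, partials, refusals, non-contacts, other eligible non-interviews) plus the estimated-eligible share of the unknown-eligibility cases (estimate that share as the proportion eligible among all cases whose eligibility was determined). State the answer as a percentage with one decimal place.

Num: 246 + 11 = 257
Known eligible: 246 + 11 + 71 + 47 + 16 = 391
e = 391 / (391 + 93) = 391 / 484 = 0.8079
e × U: 0.8079 × 58 = 46.86
Denom: 391 + 46.86 = 437.86
RR4 = 257 / 437.86 = 0.5869

58.7%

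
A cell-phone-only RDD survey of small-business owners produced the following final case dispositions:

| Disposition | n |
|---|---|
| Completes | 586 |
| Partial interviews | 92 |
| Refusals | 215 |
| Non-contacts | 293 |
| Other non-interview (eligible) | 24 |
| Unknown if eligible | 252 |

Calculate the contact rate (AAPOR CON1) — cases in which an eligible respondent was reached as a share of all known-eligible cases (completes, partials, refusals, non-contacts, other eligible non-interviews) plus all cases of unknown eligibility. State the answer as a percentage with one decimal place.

62.7%

Top = 586 + 92 + 215 + 24 = 917
Denominator = 586 + 92 + 215 + 293 + 24 + 252 = 1462
CON1 = 917 / 1462 = 0.6272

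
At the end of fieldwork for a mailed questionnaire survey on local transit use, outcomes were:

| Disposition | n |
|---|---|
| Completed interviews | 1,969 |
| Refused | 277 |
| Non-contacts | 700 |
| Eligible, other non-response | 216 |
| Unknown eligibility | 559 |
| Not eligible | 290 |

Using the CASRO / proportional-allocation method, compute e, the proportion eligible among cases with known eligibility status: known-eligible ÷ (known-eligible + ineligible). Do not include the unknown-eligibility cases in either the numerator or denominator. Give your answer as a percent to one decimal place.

Eligible (known): 1969 + 277 + 700 + 216 = 3162
e = 3162 / (3162 + 290) = 3162 / 3452 = 0.9160

91.6%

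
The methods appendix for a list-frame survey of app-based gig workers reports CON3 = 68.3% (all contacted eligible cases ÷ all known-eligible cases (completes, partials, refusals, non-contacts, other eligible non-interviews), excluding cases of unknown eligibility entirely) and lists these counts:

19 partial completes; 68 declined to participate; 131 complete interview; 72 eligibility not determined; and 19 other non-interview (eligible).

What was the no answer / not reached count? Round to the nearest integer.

Top: 131 + 19 + 68 + 19 = 237
CON3 = 237 / D = 0.683
D = 237 / 0.683 = 347.0
Rest of base = 237
no answer / not reached = 347.0 − 237 ≈ 110

110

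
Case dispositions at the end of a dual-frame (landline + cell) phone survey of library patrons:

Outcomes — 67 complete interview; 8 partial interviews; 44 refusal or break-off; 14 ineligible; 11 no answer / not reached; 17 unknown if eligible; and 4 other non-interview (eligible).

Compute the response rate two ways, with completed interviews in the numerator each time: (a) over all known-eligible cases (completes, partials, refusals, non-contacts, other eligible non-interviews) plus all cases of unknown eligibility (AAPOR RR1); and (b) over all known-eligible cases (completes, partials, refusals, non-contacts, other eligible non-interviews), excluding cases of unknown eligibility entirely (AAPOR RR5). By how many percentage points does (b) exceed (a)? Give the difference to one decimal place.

Num: 67
Base: 67 + 8 + 44 + 11 + 4 + 17 = 151
RR1 = 67 / 151 = 0.4437
Base: 67 + 8 + 44 + 11 + 4 = 134
RR5 = 67 / 134 = 0.5000
Difference = 50.00 − 44.37 = 5.63 percentage points

5.6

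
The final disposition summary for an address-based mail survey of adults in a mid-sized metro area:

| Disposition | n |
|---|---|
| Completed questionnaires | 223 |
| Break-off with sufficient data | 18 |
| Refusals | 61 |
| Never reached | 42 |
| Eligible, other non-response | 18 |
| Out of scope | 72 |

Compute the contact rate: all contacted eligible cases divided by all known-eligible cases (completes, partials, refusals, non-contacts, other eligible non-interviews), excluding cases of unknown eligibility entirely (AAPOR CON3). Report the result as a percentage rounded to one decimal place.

88.4%

Numerator = 223 + 18 + 61 + 18 = 320
Denom = 223 + 18 + 61 + 42 + 18 = 362
CON3 = 320 / 362 = 0.8840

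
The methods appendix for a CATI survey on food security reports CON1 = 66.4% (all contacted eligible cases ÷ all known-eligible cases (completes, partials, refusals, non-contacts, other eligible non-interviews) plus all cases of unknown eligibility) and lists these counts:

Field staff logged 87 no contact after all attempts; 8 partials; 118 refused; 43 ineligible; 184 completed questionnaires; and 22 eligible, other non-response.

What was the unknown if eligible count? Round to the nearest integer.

Numerator = 184 + 8 + 118 + 22 = 332
CON1 = 332 / D = 0.664
D = 332 / 0.664 = 500.0
Other denominator terms total 419
unknown if eligible = 500.0 − 419 ≈ 81

81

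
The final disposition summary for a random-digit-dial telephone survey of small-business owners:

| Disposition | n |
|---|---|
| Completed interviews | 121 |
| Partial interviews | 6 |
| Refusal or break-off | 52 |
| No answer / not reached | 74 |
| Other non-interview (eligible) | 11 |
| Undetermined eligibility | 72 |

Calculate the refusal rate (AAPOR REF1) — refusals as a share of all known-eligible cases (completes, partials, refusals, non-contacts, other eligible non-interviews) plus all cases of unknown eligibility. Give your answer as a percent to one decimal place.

Num = 52
Denom = 121 + 6 + 52 + 74 + 11 + 72 = 336
REF1 = 52 / 336 = 0.1548

15.5%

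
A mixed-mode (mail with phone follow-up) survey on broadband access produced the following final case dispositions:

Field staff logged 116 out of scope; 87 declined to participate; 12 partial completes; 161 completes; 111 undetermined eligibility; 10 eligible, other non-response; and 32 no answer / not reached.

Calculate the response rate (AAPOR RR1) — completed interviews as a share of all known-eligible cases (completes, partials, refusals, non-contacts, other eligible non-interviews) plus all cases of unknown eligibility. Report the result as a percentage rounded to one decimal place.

39.0%

Num → 161
Denom → 161 + 12 + 87 + 32 + 10 + 111 = 413
RR1 = 161 / 413 = 0.3898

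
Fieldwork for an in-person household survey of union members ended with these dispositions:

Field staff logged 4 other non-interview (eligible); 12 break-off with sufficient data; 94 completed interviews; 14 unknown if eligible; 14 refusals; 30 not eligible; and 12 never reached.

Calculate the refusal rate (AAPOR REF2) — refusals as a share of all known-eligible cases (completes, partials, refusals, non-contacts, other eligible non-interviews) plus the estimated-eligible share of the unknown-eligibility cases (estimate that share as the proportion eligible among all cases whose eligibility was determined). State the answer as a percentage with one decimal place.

9.5%

Top: 14
Eligible (known): 94 + 12 + 14 + 12 + 4 = 136
e = 136 / (136 + 30) = 136 / 166 = 0.8193
Estimated eligible among unknowns: 0.8193 × 14 = 11.47
Denom: 136 + 11.47 = 147.47
REF2 = 14 / 147.47 = 0.0949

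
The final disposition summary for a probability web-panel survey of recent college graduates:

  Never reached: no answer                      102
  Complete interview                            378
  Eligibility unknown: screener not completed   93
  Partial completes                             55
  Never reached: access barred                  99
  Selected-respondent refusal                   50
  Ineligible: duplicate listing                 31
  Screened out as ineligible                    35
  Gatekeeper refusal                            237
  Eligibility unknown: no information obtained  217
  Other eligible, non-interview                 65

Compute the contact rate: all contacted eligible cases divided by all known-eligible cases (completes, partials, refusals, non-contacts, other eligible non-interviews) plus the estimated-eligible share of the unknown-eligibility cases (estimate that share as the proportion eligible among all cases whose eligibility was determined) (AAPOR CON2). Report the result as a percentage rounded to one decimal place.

61.5%

Refusals = 237 + 50 = 287
No contact after all attempts = 102 + 99 = 201
Undetermined eligibility = 93 + 217 = 310
Out of scope = 35 + 31 = 66
Num: 378 + 55 + 287 + 65 = 785
Determined eligible: 378 + 55 + 287 + 201 + 65 = 986
e = 986 / (986 + 66) = 986 / 1052 = 0.9373
Eligible share of unknowns: 0.9373 × 310 = 290.56
Denominator: 986 + 290.56 = 1276.56
CON2 = 785 / 1276.56 = 0.6149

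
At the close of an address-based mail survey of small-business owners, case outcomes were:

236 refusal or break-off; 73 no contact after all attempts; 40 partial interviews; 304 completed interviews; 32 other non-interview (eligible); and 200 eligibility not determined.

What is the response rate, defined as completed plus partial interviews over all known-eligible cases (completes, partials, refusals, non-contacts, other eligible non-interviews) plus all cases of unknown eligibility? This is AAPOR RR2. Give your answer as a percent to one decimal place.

Numerator = 304 + 40 = 344
Denominator = 304 + 40 + 236 + 73 + 32 + 200 = 885
RR2 = 344 / 885 = 0.3887

38.9%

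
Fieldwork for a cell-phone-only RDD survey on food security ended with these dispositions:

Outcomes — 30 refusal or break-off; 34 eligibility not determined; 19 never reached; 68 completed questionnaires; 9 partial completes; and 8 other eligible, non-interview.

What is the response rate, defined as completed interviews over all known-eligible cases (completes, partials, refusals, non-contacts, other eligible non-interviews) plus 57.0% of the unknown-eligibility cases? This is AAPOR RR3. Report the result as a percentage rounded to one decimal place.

Top → 68
Eligible (known) → 68 + 9 + 30 + 19 + 8 = 134
Eligible share of unknowns → 0.5700 × 34 = 19.38
Base → 134 + 19.38 = 153.38
RR3 = 68 / 153.38 = 0.4433

44.3%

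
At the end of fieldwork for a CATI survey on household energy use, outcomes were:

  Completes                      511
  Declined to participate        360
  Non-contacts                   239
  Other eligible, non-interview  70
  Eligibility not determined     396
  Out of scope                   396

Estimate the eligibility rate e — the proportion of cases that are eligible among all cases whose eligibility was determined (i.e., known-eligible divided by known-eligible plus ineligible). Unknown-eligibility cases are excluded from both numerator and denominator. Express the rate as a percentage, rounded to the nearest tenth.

Eligible (known) → 511 + 360 + 239 + 70 = 1180
e = 1180 / (1180 + 396) = 1180 / 1576 = 0.7487

74.9%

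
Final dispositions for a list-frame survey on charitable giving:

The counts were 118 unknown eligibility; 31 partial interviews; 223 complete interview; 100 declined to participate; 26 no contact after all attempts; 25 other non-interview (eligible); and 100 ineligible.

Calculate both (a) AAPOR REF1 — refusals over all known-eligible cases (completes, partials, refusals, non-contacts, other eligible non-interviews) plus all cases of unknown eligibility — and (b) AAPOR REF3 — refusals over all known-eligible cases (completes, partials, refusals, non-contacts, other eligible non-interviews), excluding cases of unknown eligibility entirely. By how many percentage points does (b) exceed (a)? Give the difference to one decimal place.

Numerator: 100
Base: 223 + 31 + 100 + 26 + 25 + 118 = 523
REF1 = 100 / 523 = 0.1912
Base: 223 + 31 + 100 + 26 + 25 = 405
REF3 = 100 / 405 = 0.2469
Difference = 24.69 − 19.12 = 5.57 percentage points

5.6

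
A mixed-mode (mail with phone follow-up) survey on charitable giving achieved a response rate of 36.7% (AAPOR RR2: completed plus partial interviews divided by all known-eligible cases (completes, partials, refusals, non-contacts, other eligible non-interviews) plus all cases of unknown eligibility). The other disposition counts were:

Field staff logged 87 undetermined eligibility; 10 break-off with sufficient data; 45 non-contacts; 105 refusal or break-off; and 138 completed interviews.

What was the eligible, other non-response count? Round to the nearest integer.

Numerator = 138 + 10 = 148
RR2 = 148 / D = 0.367
D = 148 / 0.367 = 403.3
Remaining denominator categories sum to 385
eligible, other non-response = 403.3 − 385 ≈ 18

18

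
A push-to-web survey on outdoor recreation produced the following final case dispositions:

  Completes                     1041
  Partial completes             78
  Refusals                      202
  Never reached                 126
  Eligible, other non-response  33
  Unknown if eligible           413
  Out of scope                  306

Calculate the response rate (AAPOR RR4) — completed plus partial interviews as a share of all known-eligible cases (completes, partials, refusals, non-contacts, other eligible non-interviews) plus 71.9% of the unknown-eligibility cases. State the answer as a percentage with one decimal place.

63.0%

Num → 1041 + 78 = 1119
Eligible (known) → 1041 + 78 + 202 + 126 + 33 = 1480
e × U → 0.7190 × 413 = 296.95
Denominator → 1480 + 296.95 = 1776.95
RR4 = 1119 / 1776.95 = 0.6297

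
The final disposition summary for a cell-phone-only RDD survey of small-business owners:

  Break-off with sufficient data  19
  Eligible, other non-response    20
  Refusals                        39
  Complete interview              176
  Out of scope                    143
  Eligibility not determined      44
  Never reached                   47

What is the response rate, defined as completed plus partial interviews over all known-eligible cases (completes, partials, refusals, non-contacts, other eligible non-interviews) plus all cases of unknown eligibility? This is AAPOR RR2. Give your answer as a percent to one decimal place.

56.5%

Top: 176 + 19 = 195
Denominator: 176 + 19 + 39 + 47 + 20 + 44 = 345
RR2 = 195 / 345 = 0.5652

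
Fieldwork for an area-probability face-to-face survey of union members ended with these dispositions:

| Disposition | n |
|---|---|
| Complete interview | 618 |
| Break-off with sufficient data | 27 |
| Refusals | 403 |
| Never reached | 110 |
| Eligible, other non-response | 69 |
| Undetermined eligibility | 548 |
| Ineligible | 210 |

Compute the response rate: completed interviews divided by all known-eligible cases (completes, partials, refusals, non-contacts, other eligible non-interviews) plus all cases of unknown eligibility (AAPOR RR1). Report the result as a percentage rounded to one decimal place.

Num = 618
Denominator = 618 + 27 + 403 + 110 + 69 + 548 = 1775
RR1 = 618 / 1775 = 0.3482

34.8%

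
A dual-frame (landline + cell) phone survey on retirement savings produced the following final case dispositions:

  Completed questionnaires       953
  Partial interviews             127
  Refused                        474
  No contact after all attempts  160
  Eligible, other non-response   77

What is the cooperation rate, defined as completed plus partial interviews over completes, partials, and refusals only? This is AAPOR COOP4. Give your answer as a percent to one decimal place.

69.5%

Num → 953 + 127 = 1080
Denom → 953 + 127 + 474 = 1554
COOP4 = 1080 / 1554 = 0.6950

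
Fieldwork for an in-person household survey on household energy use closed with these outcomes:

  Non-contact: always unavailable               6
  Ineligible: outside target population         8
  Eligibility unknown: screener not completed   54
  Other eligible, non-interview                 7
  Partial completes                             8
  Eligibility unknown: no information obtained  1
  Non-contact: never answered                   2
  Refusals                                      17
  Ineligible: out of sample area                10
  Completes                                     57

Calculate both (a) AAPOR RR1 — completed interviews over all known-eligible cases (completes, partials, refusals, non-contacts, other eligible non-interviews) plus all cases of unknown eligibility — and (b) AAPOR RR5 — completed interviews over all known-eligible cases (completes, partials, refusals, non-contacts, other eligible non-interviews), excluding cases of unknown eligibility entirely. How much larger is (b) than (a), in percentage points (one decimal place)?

21.3

Non-contacts = 2 + 6 = 8
Unknown eligibility = 54 + 1 = 55
Out of scope = 8 + 10 = 18
Top: 57
Denom: 57 + 8 + 17 + 8 + 7 + 55 = 152
RR1 = 57 / 152 = 0.3750
Denom: 57 + 8 + 17 + 8 + 7 = 97
RR5 = 57 / 97 = 0.5876
Difference = 58.76 − 37.50 = 21.26 percentage points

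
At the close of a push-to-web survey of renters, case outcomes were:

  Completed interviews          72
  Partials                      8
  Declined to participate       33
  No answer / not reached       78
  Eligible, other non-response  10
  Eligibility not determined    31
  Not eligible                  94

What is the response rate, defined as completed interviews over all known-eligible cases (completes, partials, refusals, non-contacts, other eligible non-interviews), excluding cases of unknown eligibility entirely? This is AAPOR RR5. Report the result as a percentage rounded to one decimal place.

35.8%

Numerator → 72
Base → 72 + 8 + 33 + 78 + 10 = 201
RR5 = 72 / 201 = 0.3582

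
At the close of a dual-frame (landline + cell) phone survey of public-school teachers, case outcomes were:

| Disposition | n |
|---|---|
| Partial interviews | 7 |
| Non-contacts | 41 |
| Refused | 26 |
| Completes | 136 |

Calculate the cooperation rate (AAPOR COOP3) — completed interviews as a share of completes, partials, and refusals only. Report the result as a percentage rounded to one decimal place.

80.5%

Num: 136
Denominator: 136 + 7 + 26 = 169
COOP3 = 136 / 169 = 0.8047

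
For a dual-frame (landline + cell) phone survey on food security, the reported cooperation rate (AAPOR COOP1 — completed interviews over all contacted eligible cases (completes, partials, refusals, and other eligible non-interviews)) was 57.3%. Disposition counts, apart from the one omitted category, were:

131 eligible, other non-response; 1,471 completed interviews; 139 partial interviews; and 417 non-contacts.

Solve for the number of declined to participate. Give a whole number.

826

COOP1 = 1471 / D = 0.573
D = 1471 / 0.573 = 2567.2
Rest of base = 1741
declined to participate = 2567.2 − 1741 ≈ 826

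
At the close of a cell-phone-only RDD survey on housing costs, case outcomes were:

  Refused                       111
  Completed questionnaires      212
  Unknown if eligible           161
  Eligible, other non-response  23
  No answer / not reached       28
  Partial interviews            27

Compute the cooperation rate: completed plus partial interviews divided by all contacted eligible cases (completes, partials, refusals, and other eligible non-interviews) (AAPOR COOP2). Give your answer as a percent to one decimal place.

64.1%

Num → 212 + 27 = 239
Base → 212 + 27 + 111 + 23 = 373
COOP2 = 239 / 373 = 0.6408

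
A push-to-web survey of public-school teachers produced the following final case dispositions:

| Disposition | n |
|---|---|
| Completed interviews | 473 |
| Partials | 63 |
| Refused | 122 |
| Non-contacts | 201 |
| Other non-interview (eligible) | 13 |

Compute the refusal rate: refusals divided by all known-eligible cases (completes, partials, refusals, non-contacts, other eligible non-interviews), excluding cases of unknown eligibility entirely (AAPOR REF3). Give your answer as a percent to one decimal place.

14.0%

Top = 122
Denominator = 473 + 63 + 122 + 201 + 13 = 872
REF3 = 122 / 872 = 0.1399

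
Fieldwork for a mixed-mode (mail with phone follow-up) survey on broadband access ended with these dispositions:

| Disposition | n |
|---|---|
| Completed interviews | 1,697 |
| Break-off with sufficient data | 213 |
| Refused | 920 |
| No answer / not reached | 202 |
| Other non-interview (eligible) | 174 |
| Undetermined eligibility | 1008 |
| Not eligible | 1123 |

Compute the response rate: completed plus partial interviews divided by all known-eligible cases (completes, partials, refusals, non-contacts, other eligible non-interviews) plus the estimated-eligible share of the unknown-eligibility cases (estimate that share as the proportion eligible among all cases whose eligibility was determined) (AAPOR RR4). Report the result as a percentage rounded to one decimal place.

48.3%

Numerator = 1697 + 213 = 1910
Eligible (known) = 1697 + 213 + 920 + 202 + 174 = 3206
e = 3206 / (3206 + 1123) = 3206 / 4329 = 0.7406
Estimated eligible among unknowns = 0.7406 × 1008 = 746.52
Denom = 3206 + 746.52 = 3952.52
RR4 = 1910 / 3952.52 = 0.4832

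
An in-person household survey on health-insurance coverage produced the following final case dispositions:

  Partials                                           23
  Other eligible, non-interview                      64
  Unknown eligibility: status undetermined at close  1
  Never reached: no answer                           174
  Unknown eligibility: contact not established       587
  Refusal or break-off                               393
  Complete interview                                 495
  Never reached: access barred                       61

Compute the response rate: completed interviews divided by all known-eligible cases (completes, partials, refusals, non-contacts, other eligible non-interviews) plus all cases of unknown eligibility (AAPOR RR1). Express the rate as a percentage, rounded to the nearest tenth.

27.5%

Never reached = 174 + 61 = 235
Eligibility not determined = 587 + 1 = 588
Numerator: 495
Denominator: 495 + 23 + 393 + 235 + 64 + 588 = 1798
RR1 = 495 / 1798 = 0.2753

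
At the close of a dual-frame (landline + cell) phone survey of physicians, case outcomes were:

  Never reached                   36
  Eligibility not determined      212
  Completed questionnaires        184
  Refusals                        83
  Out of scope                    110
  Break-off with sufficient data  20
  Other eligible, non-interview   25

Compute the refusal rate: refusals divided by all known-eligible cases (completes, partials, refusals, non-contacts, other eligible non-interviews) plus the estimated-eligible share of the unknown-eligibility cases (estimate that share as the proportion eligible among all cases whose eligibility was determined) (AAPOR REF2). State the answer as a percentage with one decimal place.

Numerator: 83
Determined eligible: 184 + 20 + 83 + 36 + 25 = 348
e = 348 / (348 + 110) = 348 / 458 = 0.7598
Estimated eligible among unknowns: 0.7598 × 212 = 161.08
Base: 348 + 161.08 = 509.08
REF2 = 83 / 509.08 = 0.1630

16.3%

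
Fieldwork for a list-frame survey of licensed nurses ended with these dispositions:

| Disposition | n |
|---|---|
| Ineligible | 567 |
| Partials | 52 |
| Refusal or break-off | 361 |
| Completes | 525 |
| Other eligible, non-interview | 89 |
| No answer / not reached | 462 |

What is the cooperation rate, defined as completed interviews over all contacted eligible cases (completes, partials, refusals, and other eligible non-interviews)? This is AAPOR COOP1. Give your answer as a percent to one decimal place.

51.1%

Num: 525
Denominator: 525 + 52 + 361 + 89 = 1027
COOP1 = 525 / 1027 = 0.5112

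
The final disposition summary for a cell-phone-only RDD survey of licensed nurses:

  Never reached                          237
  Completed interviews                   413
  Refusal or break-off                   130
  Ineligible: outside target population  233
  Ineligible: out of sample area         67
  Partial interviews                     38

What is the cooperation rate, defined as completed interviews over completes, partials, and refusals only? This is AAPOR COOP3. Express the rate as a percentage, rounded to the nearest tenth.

71.1%

Out of scope = 233 + 67 = 300
Top = 413
Denominator = 413 + 38 + 130 = 581
COOP3 = 413 / 581 = 0.7108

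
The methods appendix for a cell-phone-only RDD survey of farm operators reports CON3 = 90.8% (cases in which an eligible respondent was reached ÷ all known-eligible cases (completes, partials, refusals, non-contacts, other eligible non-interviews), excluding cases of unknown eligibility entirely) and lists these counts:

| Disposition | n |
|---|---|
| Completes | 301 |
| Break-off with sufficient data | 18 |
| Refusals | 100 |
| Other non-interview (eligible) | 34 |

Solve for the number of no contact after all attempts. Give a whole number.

Num: 301 + 18 + 100 + 34 = 453
CON3 = 453 / D = 0.908
D = 453 / 0.908 = 498.9
Remaining denominator categories sum to 453
no contact after all attempts = 498.9 − 453 ≈ 46

46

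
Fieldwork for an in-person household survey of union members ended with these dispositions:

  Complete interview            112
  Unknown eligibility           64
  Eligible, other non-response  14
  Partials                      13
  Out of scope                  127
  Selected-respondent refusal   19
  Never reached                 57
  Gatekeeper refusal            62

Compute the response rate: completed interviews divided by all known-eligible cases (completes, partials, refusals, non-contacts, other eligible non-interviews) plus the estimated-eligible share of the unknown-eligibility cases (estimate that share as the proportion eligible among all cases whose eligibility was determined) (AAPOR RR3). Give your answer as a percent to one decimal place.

34.9%

Refusal or break-off = 62 + 19 = 81
Numerator: 112
Known eligible: 112 + 13 + 81 + 57 + 14 = 277
e = 277 / (277 + 127) = 277 / 404 = 0.6856
Eligible share of unknowns: 0.6856 × 64 = 43.88
Denominator: 277 + 43.88 = 320.88
RR3 = 112 / 320.88 = 0.3490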